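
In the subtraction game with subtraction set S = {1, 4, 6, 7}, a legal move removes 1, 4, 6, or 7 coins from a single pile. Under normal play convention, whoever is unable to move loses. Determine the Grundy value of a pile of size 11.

n :  0  1  2  3  4  5  6  7  8  9 10 11
G :  0  1  0  1  2  0  1  2  3  2  0  1

1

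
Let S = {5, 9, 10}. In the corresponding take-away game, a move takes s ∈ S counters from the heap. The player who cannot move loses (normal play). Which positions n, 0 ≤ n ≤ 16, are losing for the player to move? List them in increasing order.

G(0) = 0
G(1) = mex{} = 0
G(2) = mex{} = 0
G(3) = mex{} = 0
G(4) = mex{} = 0
G(5) = mex{0} = 1
G(6) = mex{0} = 1
G(7) = mex{0} = 1
G(8) = mex{0} = 1
G(9) = mex{0,0} = 1
G(10) = mex{1,0,0} = 2
G(11) = mex{1,0,0} = 2
G(12) = mex{1,0,0} = 2
G(13) = mex{1,0,0} = 2
G(14) = mex{1,1,0} = 2
G(15) = mex{2,1,1} = 0
G(16) = mex{2,1,1} = 0
P-positions are exactly the n with G(n) = 0.

0, 1, 2, 3, 4, 15, 16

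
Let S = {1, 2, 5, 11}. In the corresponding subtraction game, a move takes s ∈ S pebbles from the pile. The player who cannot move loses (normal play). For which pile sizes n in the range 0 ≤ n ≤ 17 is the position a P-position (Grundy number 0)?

0, 3, 6, 9, 12, 15

G(0) = 0
G(1) = mex{0} = 1
G(2) = mex{1,0} = 2
G(3) = mex{2,1} = 0
G(4) = mex{0,2} = 1
G(5) = mex{1,0,0} = 2
G(6) = mex{2,1,1} = 0
G(7) = mex{0,2,2} = 1
G(8) = mex{1,0,0} = 2
G(9) = mex{2,1,1} = 0
G(10) = mex{0,2,2} = 1
G(11) = mex{1,0,0,0} = 2
G(12) = mex{2,1,1,1} = 0
G(13) = mex{0,2,2,2} = 1
G(14) = mex{1,0,0,0} = 2
G(15) = mex{2,1,1,1} = 0
G(16) = mex{0,2,2,2} = 1
G(17) = mex{1,0,0,0} = 2
P-positions are exactly the n with G(n) = 0.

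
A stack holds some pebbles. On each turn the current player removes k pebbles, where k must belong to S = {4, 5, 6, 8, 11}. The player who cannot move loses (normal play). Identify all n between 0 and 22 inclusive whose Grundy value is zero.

0, 1, 2, 3, 15, 16, 17, 18

n :  0  1  2  3  4  5  6  7  8  9 10 11 12 13 14 15 16 17 18 19 20 21 22
G :  0  0  0  0  1  1  1  1  2  2  2  2  3  3  3  0  0  0  0  1  1  1  1
P-positions are exactly the n with G(n) = 0.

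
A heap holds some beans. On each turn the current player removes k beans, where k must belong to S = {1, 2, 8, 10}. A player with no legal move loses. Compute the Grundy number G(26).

G(0) = 0
G(1) = mex{0} = 1
G(2) = mex{1,0} = 2
G(3) = mex{2,1} = 0
G(4) = mex{0,2} = 1
G(5) = mex{1,0} = 2
G(6) = mex{2,1} = 0
G(7) = mex{0,2} = 1
G(8) = mex{1,0,0} = 2
G(9) = mex{2,1,1} = 0
G(10) = mex{0,2,2,0} = 1
G(11) = mex{1,0,0,1} = 2
G(12) = mex{2,1,1,2} = 0
G(13) = mex{0,2,2,0} = 1
G(14) = mex{1,0,0,1} = 2
G(15) = mex{2,1,1,2} = 0
G(16) = mex{0,2,2,0} = 1
G(17) = mex{1,0,0,1} = 2
G(18) = mex{2,1,1,2} = 0
G(19) = mex{0,2,2,0} = 1
G(20) = mex{1,0,0,1} = 2
G(21) = mex{2,1,1,2} = 0
G(22) = mex{0,2,2,0} = 1
G(23) = mex{1,0,0,1} = 2
G(24) = mex{2,1,1,2} = 0
G(25) = mex{0,2,2,0} = 1
G(26) = mex{1,0,0,1} = 2

2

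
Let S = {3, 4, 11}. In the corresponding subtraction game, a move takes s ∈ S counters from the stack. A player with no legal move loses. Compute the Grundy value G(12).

G(0) = 0
G(1) = mex{} = 0
G(2) = mex{} = 0
G(3) = mex{0} = 1
G(4) = mex{0,0} = 1
G(5) = mex{0,0} = 1
G(6) = mex{1,0} = 2
G(7) = mex{1,1} = 0
G(8) = mex{1,1} = 0
G(9) = mex{2,1} = 0
G(10) = mex{0,2} = 1
G(11) = mex{0,0,0} = 1
G(12) = mex{0,0,0} = 1

1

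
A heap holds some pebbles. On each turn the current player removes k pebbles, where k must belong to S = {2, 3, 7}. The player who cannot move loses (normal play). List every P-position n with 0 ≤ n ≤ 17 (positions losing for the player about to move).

n :  0  1  2  3  4  5  6  7  8  9 10 11 12 13 14 15 16 17
G :  0  0  1  1  2  0  0  1  1  2  0  0  1  1  2  0  0  1
P-positions are exactly the n with G(n) = 0.

0, 1, 5, 6, 10, 11, 15, 16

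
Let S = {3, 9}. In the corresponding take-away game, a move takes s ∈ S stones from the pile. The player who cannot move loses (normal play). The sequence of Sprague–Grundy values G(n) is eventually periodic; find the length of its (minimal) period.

6

G(0) = 0
G(1) = mex{} = 0
G(2) = mex{} = 0
G(3) = mex{0} = 1
G(4) = mex{0} = 1
G(5) = mex{0} = 1
G(6) = mex{1} = 0
G(7) = mex{1} = 0
G(8) = mex{1} = 0
G(9) = mex{0,0} = 1
G(10) = mex{0,0} = 1
G(11) = mex{0,0} = 1
G(12) = mex{1,1} = 0
G(13) = mex{1,1} = 0
G(14) = mex{1,1} = 0
G(15) = mex{0,0} = 1
G(16) = mex{0,0} = 1
G(n+6) = G(n) holds for n = 0,…,8 (a full window of length max(S) = 9), so the sequence is purely periodic with period 6.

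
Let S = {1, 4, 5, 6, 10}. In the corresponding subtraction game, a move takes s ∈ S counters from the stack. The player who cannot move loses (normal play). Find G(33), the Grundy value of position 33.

n :  0  1  2  3  4  5  6  7  8  9 10 11 12 13 14 15 16 17 18 19 20 21 22 23 24 25 26 27 28 29 30 31 32 33
G :  0  1  0  1  2  3  2  3  4  0  1  0  1  2  3  2  3  4  0  1  0  1  2  3  2  3  4  0  1  0  1  2  3  2

2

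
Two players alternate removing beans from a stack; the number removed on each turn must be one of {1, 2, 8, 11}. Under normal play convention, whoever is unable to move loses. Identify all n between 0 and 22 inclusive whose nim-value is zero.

G(0) = 0
G(1) = mex{0} = 1
G(2) = mex{1,0} = 2
G(3) = mex{2,1} = 0
G(4) = mex{0,2} = 1
G(5) = mex{1,0} = 2
G(6) = mex{2,1} = 0
G(7) = mex{0,2} = 1
G(8) = mex{1,0,0} = 2
G(9) = mex{2,1,1} = 0
G(10) = mex{0,2,2} = 1
G(11) = mex{1,0,0,0} = 2
G(12) = mex{2,1,1,1} = 0
G(13) = mex{0,2,2,2} = 1
G(14) = mex{1,0,0,0} = 2
G(15) = mex{2,1,1,1} = 0
G(16) = mex{0,2,2,2} = 1
G(17) = mex{1,0,0,0} = 2
G(18) = mex{2,1,1,1} = 0
G(19) = mex{0,2,2,2} = 1
G(20) = mex{1,0,0,0} = 2
G(21) = mex{2,1,1,1} = 0
G(22) = mex{0,2,2,2} = 1
P-positions are exactly the n with G(n) = 0.

0, 3, 6, 9, 12, 15, 18, 21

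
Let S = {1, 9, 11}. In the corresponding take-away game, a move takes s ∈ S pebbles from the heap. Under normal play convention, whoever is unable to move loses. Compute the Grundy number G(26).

G(0) = 0
G(1) = mex{0} = 1
G(2) = mex{1} = 0
G(3) = mex{0} = 1
G(4) = mex{1} = 0
G(5) = mex{0} = 1
G(6) = mex{1} = 0
G(7) = mex{0} = 1
G(8) = mex{1} = 0
G(9) = mex{0,0} = 1
G(10) = mex{1,1} = 0
G(11) = mex{0,0,0} = 1
G(12) = mex{1,1,1} = 0
G(13) = mex{0,0,0} = 1
G(14) = mex{1,1,1} = 0
G(15) = mex{0,0,0} = 1
G(16) = mex{1,1,1} = 0
G(17) = mex{0,0,0} = 1
G(18) = mex{1,1,1} = 0
G(19) = mex{0,0,0} = 1
G(20) = mex{1,1,1} = 0
G(21) = mex{0,0,0} = 1
G(22) = mex{1,1,1} = 0
G(23) = mex{0,0,0} = 1
G(24) = mex{1,1,1} = 0
G(25) = mex{0,0,0} = 1
G(26) = mex{1,1,1} = 0

0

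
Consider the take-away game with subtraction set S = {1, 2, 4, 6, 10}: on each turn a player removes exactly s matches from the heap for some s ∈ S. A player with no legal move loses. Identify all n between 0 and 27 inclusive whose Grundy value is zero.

G(0) = 0
G(1) = mex{0} = 1
G(2) = mex{1,0} = 2
G(3) = mex{2,1} = 0
G(4) = mex{0,2,0} = 1
G(5) = mex{1,0,1} = 2
G(6) = mex{2,1,2,0} = 3
G(7) = mex{3,2,0,1} = 4
G(8) = mex{4,3,1,2} = 0
G(9) = mex{0,4,2,0} = 1
G(10) = mex{1,0,3,1,0} = 2
G(11) = mex{2,1,4,2,1} = 0
G(12) = mex{0,2,0,3,2} = 1
G(13) = mex{1,0,1,4,0} = 2
G(14) = mex{2,1,2,0,1} = 3
G(15) = mex{3,2,0,1,2} = 4
G(16) = mex{4,3,1,2,3} = 0
G(17) = mex{0,4,2,0,4} = 1
G(18) = mex{1,0,3,1,0} = 2
G(19) = mex{2,1,4,2,1} = 0
G(20) = mex{0,2,0,3,2} = 1
G(21) = mex{1,0,1,4,0} = 2
G(22) = mex{2,1,2,0,1} = 3
G(23) = mex{3,2,0,1,2} = 4
G(24) = mex{4,3,1,2,3} = 0
G(25) = mex{0,4,2,0,4} = 1
G(26) = mex{1,0,3,1,0} = 2
G(27) = mex{2,1,4,2,1} = 0
P-positions are exactly the n with G(n) = 0.

0, 3, 8, 11, 16, 19, 24, 27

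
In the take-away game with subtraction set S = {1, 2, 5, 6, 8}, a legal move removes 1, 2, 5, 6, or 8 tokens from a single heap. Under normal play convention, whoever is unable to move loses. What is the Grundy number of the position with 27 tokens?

G(0) = 0
G(1) = mex{0} = 1
G(2) = mex{1,0} = 2
G(3) = mex{2,1} = 0
G(4) = mex{0,2} = 1
G(5) = mex{1,0,0} = 2
G(6) = mex{2,1,1,0} = 3
G(7) = mex{3,2,2,1} = 0
G(8) = mex{0,3,0,2,0} = 1
G(9) = mex{1,0,1,0,1} = 2
G(10) = mex{2,1,2,1,2} = 0
G(11) = mex{0,2,3,2,0} = 1
G(12) = mex{1,0,0,3,1} = 2
G(13) = mex{2,1,1,0,2} = 3
G(14) = mex{3,2,2,1,3} = 0
G(15) = mex{0,3,0,2,0} = 1
G(16) = mex{1,0,1,0,1} = 2
G(17) = mex{2,1,2,1,2} = 0
G(18) = mex{0,2,3,2,0} = 1
G(19) = mex{1,0,0,3,1} = 2
G(20) = mex{2,1,1,0,2} = 3
G(21) = mex{3,2,2,1,3} = 0
G(22) = mex{0,3,0,2,0} = 1
G(23) = mex{1,0,1,0,1} = 2
G(24) = mex{2,1,2,1,2} = 0
G(25) = mex{0,2,3,2,0} = 1
G(26) = mex{1,0,0,3,1} = 2
G(27) = mex{2,1,1,0,2} = 3

3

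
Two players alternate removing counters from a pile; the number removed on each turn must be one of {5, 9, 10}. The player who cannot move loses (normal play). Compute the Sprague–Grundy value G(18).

G(0) = 0
G(1) = mex{} = 0
G(2) = mex{} = 0
G(3) = mex{} = 0
G(4) = mex{} = 0
G(5) = mex{0} = 1
G(6) = mex{0} = 1
G(7) = mex{0} = 1
G(8) = mex{0} = 1
G(9) = mex{0,0} = 1
G(10) = mex{1,0,0} = 2
G(11) = mex{1,0,0} = 2
G(12) = mex{1,0,0} = 2
G(13) = mex{1,0,0} = 2
G(14) = mex{1,1,0} = 2
G(15) = mex{2,1,1} = 0
G(16) = mex{2,1,1} = 0
G(17) = mex{2,1,1} = 0
G(18) = mex{2,1,1} = 0

0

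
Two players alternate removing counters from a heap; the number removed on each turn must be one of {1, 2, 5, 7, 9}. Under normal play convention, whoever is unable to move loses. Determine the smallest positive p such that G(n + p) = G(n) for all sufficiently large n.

n :  0  1  2  3  4  5  6  7  8  9 10 11 12 13 14 15 16 17 18 19 20 21 22 23 24 25 26 27 28 29
G :  0  1  2  0  1  2  0  1  2  3  4  5  3  4  0  1  2  0  1  2  0  1  2  3  4  5  3  4  0  1
G(n+14) = G(n) holds for n = 0,…,8 (a full window of length max(S) = 9), so the sequence is purely periodic with period 14.

14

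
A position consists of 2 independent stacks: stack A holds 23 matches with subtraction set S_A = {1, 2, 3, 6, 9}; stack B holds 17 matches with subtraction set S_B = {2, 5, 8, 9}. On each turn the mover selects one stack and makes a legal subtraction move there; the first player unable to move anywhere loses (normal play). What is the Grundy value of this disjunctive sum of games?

Stack A, S = {1, 2, 3, 6, 9}:
n :  0  1  2  3  4  5  6  7  8  9 10 11 12 13 14 15 16 17 18 19 20 21 22 23
G :  0  1  2  3  0  1  2  3  0  1  2  3  0  1  2  3  0  1  2  3  0  1  2  3
G_A(23) = 3.
Stack B, S = {2, 5, 8, 9}:
G(0) = 0
G(1) = mex{} = 0
G(2) = mex{0} = 1
G(3) = mex{0} = 1
G(4) = mex{1} = 0
G(5) = mex{1,0} = 2
G(6) = mex{0,0} = 1
G(7) = mex{2,1} = 0
G(8) = mex{1,1,0} = 2
G(9) = mex{0,0,0,0} = 1
G(10) = mex{2,2,1,0} = 3
G(11) = mex{1,1,1,1} = 0
G(12) = mex{3,0,0,1} = 2
G(13) = mex{0,2,2,0} = 1
G(14) = mex{2,1,1,2} = 0
G(15) = mex{1,3,0,1} = 2
G(16) = mex{0,0,2,0} = 1
G(17) = mex{2,2,1,2} = 0
G_B(17) = 0.
Combined Grundy value = 3 ⊕ 0 = 3.

3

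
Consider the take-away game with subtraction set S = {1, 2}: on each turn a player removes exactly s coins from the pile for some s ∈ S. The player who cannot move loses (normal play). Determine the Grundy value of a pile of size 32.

n :  0  1  2  3  4  5  6  7  8  9 10 11 12 13 14 15 16 17 18 19 20 21 22 23 24 25 26 27 28 29 30 31 32
G :  0  1  2  0  1  2  0  1  2  0  1  2  0  1  2  0  1  2  0  1  2  0  1  2  0  1  2  0  1  2  0  1  2

2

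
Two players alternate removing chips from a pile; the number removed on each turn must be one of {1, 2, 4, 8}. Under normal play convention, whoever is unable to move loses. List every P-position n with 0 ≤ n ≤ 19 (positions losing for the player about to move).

0, 3, 6, 9, 12, 15, 18

G(0) = 0
G(1) = mex{0} = 1
G(2) = mex{1,0} = 2
G(3) = mex{2,1} = 0
G(4) = mex{0,2,0} = 1
G(5) = mex{1,0,1} = 2
G(6) = mex{2,1,2} = 0
G(7) = mex{0,2,0} = 1
G(8) = mex{1,0,1,0} = 2
G(9) = mex{2,1,2,1} = 0
G(10) = mex{0,2,0,2} = 1
G(11) = mex{1,0,1,0} = 2
G(12) = mex{2,1,2,1} = 0
G(13) = mex{0,2,0,2} = 1
G(14) = mex{1,0,1,0} = 2
G(15) = mex{2,1,2,1} = 0
G(16) = mex{0,2,0,2} = 1
G(17) = mex{1,0,1,0} = 2
G(18) = mex{2,1,2,1} = 0
G(19) = mex{0,2,0,2} = 1
P-positions are exactly the n with G(n) = 0.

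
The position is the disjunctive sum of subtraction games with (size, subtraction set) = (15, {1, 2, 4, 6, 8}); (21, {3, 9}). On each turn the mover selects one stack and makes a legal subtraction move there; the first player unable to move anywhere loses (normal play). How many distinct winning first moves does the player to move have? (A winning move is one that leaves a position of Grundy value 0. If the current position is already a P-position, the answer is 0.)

Stack A, S = {1, 2, 4, 6, 8}:
n :  0  1  2  3  4  5  6  7  8  9 10 11 12 13 14 15
G :  0  1  2  0  1  2  3  4  5  3  0  1  2  0  1  2
G_A(15) = 2.
Stack B, S = {3, 9}:
n :  0  1  2  3  4  5  6  7  8  9 10 11 12 13 14 15 16 17 18 19 20 21
G :  0  0  0  1  1  1  0  0  0  1  1  1  0  0  0  1  1  1  0  0  0  1
G_B(21) = 1.
Combined Grundy value = 2 ⊕ 1 = 3.
A winning move leaves total XOR = 0, i.e. changes one component's Grundy value g to g ⊕ X where X is the current total.
Stack A: need g' = 2⊕3 = 1. Options: 15−1→G=1, 15−2→G=0, 15−4→G=1, 15−6→G=3, 15−8→G=4. Hits: 2.
Stack B: need g' = 1⊕3 = 2. Options: 21−3→G=0, 21−9→G=0. Hits: 0.

2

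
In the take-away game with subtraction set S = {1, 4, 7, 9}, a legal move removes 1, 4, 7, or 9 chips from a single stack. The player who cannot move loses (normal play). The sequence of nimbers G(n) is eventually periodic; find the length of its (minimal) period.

8

G(0) = 0
G(1) = mex{0} = 1
G(2) = mex{1} = 0
G(3) = mex{0} = 1
G(4) = mex{1,0} = 2
G(5) = mex{2,1} = 0
G(6) = mex{0,0} = 1
G(7) = mex{1,1,0} = 2
G(8) = mex{2,2,1} = 0
G(9) = mex{0,0,0,0} = 1
G(10) = mex{1,1,1,1} = 0
G(11) = mex{0,2,2,0} = 1
G(12) = mex{1,0,0,1} = 2
G(13) = mex{2,1,1,2} = 0
G(14) = mex{0,0,2,0} = 1
G(15) = mex{1,1,0,1} = 2
G(16) = mex{2,2,1,2} = 0
G(17) = mex{0,0,0,0} = 1
G(18) = mex{1,1,1,1} = 0
G(n+8) = G(n) holds for n = 0,…,8 (a full window of length max(S) = 9), so the sequence is purely periodic with period 8.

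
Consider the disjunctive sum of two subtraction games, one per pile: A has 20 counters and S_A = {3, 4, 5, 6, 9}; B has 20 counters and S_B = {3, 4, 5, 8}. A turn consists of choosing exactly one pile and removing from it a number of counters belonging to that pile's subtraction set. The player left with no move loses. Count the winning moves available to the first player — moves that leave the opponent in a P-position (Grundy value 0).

Pile A, S = {3, 4, 5, 6, 9}:
n :  0  1  2  3  4  5  6  7  8  9 10 11 12 13 14 15 16 17 18 19 20
G :  0  0  0  1  1  1  2  2  2  3  3  3  0  0  0  1  1  1  2  2  2
G_A(20) = 2.
Pile B, S = {3, 4, 5, 8}:
n :  0  1  2  3  4  5  6  7  8  9 10 11 12 13 14 15 16 17 18 19 20
G :  0  0  0  1  1  1  2  2  2  3  3  0  0  0  1  1  1  2  2  2  3
G_B(20) = 3.
Combined Grundy value = 2 ⊕ 3 = 1.
A winning move leaves total XOR = 0, i.e. changes one component's Grundy value g to g ⊕ X where X is the current total.
Pile A: need g' = 2⊕1 = 3. Options: 20−3→G=1, 20−4→G=1, 20−5→G=1, 20−6→G=0, 20−9→G=3. Hits: 1.
Pile B: need g' = 3⊕1 = 2. Options: 20−3→G=2, 20−4→G=1, 20−5→G=1, 20−8→G=0. Hits: 1.

2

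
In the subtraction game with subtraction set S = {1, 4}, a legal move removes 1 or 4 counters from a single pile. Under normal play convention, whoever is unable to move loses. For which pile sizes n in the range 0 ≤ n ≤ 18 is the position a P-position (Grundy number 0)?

n :  0  1  2  3  4  5  6  7  8  9 10 11 12 13 14 15 16 17 18
G :  0  1  0  1  2  0  1  0  1  2  0  1  0  1  2  0  1  0  1
P-positions are exactly the n with G(n) = 0.

0, 2, 5, 7, 10, 12, 15, 17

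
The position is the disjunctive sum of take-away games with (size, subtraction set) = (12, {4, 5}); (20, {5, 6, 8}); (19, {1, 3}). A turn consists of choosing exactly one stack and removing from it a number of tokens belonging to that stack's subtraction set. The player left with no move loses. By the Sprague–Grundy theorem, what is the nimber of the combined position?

Stack A, S = {4, 5}:
n :  0  1  2  3  4  5  6  7  8  9 10 11 12
G :  0  0  0  0  1  1  1  1  2  0  0  0  0
G_A(12) = 0.
Stack B, S = {5, 6, 8}:
n :  0  1  2  3  4  5  6  7  8  9 10 11 12 13 14 15 16 17 18 19 20
G :  0  0  0  0  0  1  1  1  1  1  2  2  2  0  0  0  0  0  1  1  1
G_B(20) = 1.
Stack C, S = {1, 3}:
n :  0  1  2  3  4  5  6  7  8  9 10 11 12 13 14 15 16 17 18 19
G :  0  1  0  1  0  1  0  1  0  1  0  1  0  1  0  1  0  1  0  1
G_C(19) = 1.
Combined Grundy value = 0 ⊕ 1 ⊕ 1 = 0.

0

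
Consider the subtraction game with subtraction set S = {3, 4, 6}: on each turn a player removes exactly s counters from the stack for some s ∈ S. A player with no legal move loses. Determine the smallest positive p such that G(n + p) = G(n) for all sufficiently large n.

9

G(0) = 0
G(1) = mex{} = 0
G(2) = mex{} = 0
G(3) = mex{0} = 1
G(4) = mex{0,0} = 1
G(5) = mex{0,0} = 1
G(6) = mex{1,0,0} = 2
G(7) = mex{1,1,0} = 2
G(8) = mex{1,1,0} = 2
G(9) = mex{2,1,1} = 0
G(10) = mex{2,2,1} = 0
G(11) = mex{2,2,1} = 0
G(12) = mex{0,2,2} = 1
G(13) = mex{0,0,2} = 1
G(14) = mex{0,0,2} = 1
G(15) = mex{1,0,0} = 2
G(16) = mex{1,1,0} = 2
G(17) = mex{1,1,0} = 2
G(18) = mex{2,1,1} = 0
G(19) = mex{2,2,1} = 0
G(n+9) = G(n) holds for n = 0,…,5 (a full window of length max(S) = 6), so the sequence is purely periodic with period 9.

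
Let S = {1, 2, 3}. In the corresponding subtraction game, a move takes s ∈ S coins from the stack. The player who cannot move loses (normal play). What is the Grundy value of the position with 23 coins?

G(0) = 0
G(1) = mex{0} = 1
G(2) = mex{1,0} = 2
G(3) = mex{2,1,0} = 3
G(4) = mex{3,2,1} = 0
G(5) = mex{0,3,2} = 1
G(6) = mex{1,0,3} = 2
G(7) = mex{2,1,0} = 3
G(8) = mex{3,2,1} = 0
G(9) = mex{0,3,2} = 1
G(10) = mex{1,0,3} = 2
G(11) = mex{2,1,0} = 3
G(12) = mex{3,2,1} = 0
G(13) = mex{0,3,2} = 1
G(14) = mex{1,0,3} = 2
G(15) = mex{2,1,0} = 3
G(16) = mex{3,2,1} = 0
G(17) = mex{0,3,2} = 1
G(18) = mex{1,0,3} = 2
G(19) = mex{2,1,0} = 3
G(20) = mex{3,2,1} = 0
G(21) = mex{0,3,2} = 1
G(22) = mex{1,0,3} = 2
G(23) = mex{2,1,0} = 3

3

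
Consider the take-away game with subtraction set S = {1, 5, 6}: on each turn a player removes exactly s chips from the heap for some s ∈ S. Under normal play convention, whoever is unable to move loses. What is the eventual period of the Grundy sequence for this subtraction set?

n :  0  1  2  3  4  5  6  7  8  9 10 11 12 13 14 15 16 17 18 19 20 21 22 23
G :  0  1  0  1  0  1  2  3  2  3  2  0  1  0  1  0  1  2  3  2  3  2  0  1
G(n+11) = G(n) holds for n = 0,…,5 (a full window of length max(S) = 6), so the sequence is purely periodic with period 11.

11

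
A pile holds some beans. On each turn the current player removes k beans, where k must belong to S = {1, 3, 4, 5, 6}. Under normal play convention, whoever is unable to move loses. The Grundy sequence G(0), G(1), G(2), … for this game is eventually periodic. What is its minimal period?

9

n :  0  1  2  3  4  5  6  7  8  9 10 11 12 13 14 15 16 17 18 19
G :  0  1  0  1  2  3  2  3  4  0  1  0  1  2  3  2  3  4  0  1
G(n+9) = G(n) holds for n = 0,…,5 (a full window of length max(S) = 6), so the sequence is purely periodic with period 9.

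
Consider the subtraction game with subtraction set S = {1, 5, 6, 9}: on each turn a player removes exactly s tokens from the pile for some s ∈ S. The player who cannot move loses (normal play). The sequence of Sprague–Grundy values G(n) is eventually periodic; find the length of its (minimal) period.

12

n :  0  1  2  3  4  5  6  7  8  9 10 11 12 13 14 15 16 17 18 19 20 21 22 23 24 25
G :  0  1  0  1  0  1  2  3  2  3  2  3  0  1  0  1  0  1  2  3  2  3  2  3  0  1
G(n+12) = G(n) holds for n = 0,…,8 (a full window of length max(S) = 9), so the sequence is purely periodic with period 12.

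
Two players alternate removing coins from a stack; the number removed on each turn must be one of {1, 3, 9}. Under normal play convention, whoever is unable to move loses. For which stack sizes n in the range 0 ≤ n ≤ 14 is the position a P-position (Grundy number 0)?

n :  0  1  2  3  4  5  6  7  8  9 10 11 12 13 14
G :  0  1  0  1  0  1  0  1  0  1  0  1  0  1  0
P-positions are exactly the n with G(n) = 0.

0, 2, 4, 6, 8, 10, 12, 14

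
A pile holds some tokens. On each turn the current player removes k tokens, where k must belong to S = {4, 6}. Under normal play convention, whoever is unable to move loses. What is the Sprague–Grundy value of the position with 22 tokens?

n :  0  1  2  3  4  5  6  7  8  9 10 11 12 13 14 15 16 17 18 19 20 21 22
G :  0  0  0  0  1  1  1  1  2  2  0  0  0  0  1  1  1  1  2  2  0  0  0

0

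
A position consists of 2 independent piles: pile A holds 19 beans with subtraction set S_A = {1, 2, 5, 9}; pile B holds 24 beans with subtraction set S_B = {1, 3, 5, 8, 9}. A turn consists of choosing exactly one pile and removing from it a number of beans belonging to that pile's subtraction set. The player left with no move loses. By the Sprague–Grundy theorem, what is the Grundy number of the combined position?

Pile A, S = {1, 2, 5, 9}:
G(0) = 0
G(1) = mex{0} = 1
G(2) = mex{1,0} = 2
G(3) = mex{2,1} = 0
G(4) = mex{0,2} = 1
G(5) = mex{1,0,0} = 2
G(6) = mex{2,1,1} = 0
G(7) = mex{0,2,2} = 1
G(8) = mex{1,0,0} = 2
G(9) = mex{2,1,1,0} = 3
G(10) = mex{3,2,2,1} = 0
G(11) = mex{0,3,0,2} = 1
G(12) = mex{1,0,1,0} = 2
G(13) = mex{2,1,2,1} = 0
G(14) = mex{0,2,3,2} = 1
G(15) = mex{1,0,0,0} = 2
G(16) = mex{2,1,1,1} = 0
G(17) = mex{0,2,2,2} = 1
G(18) = mex{1,0,0,3} = 2
G(19) = mex{2,1,1,0} = 3
G_A(19) = 3.
Pile B, S = {1, 3, 5, 8, 9}:
G(0) = 0
G(1) = mex{0} = 1
G(2) = mex{1} = 0
G(3) = mex{0,0} = 1
G(4) = mex{1,1} = 0
G(5) = mex{0,0,0} = 1
G(6) = mex{1,1,1} = 0
G(7) = mex{0,0,0} = 1
G(8) = mex{1,1,1,0} = 2
G(9) = mex{2,0,0,1,0} = 3
G(10) = mex{3,1,1,0,1} = 2
G(11) = mex{2,2,0,1,0} = 3
G(12) = mex{3,3,1,0,1} = 2
G(13) = mex{2,2,2,1,0} = 3
G(14) = mex{3,3,3,0,1} = 2
G(15) = mex{2,2,2,1,0} = 3
G(16) = mex{3,3,3,2,1} = 0
G(17) = mex{0,2,2,3,2} = 1
G(18) = mex{1,3,3,2,3} = 0
G(19) = mex{0,0,2,3,2} = 1
G(20) = mex{1,1,3,2,3} = 0
G(21) = mex{0,0,0,3,2} = 1
G(22) = mex{1,1,1,2,3} = 0
G(23) = mex{0,0,0,3,2} = 1
G(24) = mex{1,1,1,0,3} = 2
G_B(24) = 2.
Combined Grundy value = 3 ⊕ 2 = 1.

1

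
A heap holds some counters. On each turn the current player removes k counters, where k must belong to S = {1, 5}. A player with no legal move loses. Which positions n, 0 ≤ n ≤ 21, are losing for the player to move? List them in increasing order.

0, 2, 4, 6, 8, 10, 12, 14, 16, 18, 20

G(0) = 0
G(1) = mex{0} = 1
G(2) = mex{1} = 0
G(3) = mex{0} = 1
G(4) = mex{1} = 0
G(5) = mex{0,0} = 1
G(6) = mex{1,1} = 0
G(7) = mex{0,0} = 1
G(8) = mex{1,1} = 0
G(9) = mex{0,0} = 1
G(10) = mex{1,1} = 0
G(11) = mex{0,0} = 1
G(12) = mex{1,1} = 0
G(13) = mex{0,0} = 1
G(14) = mex{1,1} = 0
G(15) = mex{0,0} = 1
G(16) = mex{1,1} = 0
G(17) = mex{0,0} = 1
G(18) = mex{1,1} = 0
G(19) = mex{0,0} = 1
G(20) = mex{1,1} = 0
G(21) = mex{0,0} = 1
P-positions are exactly the n with G(n) = 0.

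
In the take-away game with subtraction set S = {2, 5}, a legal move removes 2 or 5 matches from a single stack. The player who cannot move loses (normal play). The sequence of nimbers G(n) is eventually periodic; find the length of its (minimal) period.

7

n :  0  1  2  3  4  5  6  7  8  9 10 11 12 13 14 15
G :  0  0  1  1  0  2  1  0  0  1  1  0  2  1  0  0
G(n+7) = G(n) holds for n = 0,…,4 (a full window of length max(S) = 5), so the sequence is purely periodic with period 7.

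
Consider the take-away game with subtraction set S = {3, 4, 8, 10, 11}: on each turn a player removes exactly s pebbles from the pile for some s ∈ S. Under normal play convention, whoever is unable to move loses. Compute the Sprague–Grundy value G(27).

2

n :  0  1  2  3  4  5  6  7  8  9 10 11 12 13 14 15 16 17 18 19 20 21 22 23 24 25 26 27
G :  0  0  0  1  1  1  2  0  2  3  1  3  4  2  0  2  0  1  3  1  2  0  2  0  1  3  1  2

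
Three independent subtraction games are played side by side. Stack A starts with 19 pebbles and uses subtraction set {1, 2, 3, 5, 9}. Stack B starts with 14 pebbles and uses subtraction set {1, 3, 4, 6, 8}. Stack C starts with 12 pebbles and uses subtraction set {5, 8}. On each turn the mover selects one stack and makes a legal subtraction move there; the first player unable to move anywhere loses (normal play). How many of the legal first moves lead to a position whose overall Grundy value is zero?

Stack A, S = {1, 2, 3, 5, 9}:
G(0) = 0
G(1) = mex{0} = 1
G(2) = mex{1,0} = 2
G(3) = mex{2,1,0} = 3
G(4) = mex{3,2,1} = 0
G(5) = mex{0,3,2,0} = 1
G(6) = mex{1,0,3,1} = 2
G(7) = mex{2,1,0,2} = 3
G(8) = mex{3,2,1,3} = 0
G(9) = mex{0,3,2,0,0} = 1
G(10) = mex{1,0,3,1,1} = 2
G(11) = mex{2,1,0,2,2} = 3
G(12) = mex{3,2,1,3,3} = 0
G(13) = mex{0,3,2,0,0} = 1
G(14) = mex{1,0,3,1,1} = 2
G(15) = mex{2,1,0,2,2} = 3
G(16) = mex{3,2,1,3,3} = 0
G(17) = mex{0,3,2,0,0} = 1
G(18) = mex{1,0,3,1,1} = 2
G(19) = mex{2,1,0,2,2} = 3
G_A(19) = 3.
Stack B, S = {1, 3, 4, 6, 8}:
G(0) = 0
G(1) = mex{0} = 1
G(2) = mex{1} = 0
G(3) = mex{0,0} = 1
G(4) = mex{1,1,0} = 2
G(5) = mex{2,0,1} = 3
G(6) = mex{3,1,0,0} = 2
G(7) = mex{2,2,1,1} = 0
G(8) = mex{0,3,2,0,0} = 1
G(9) = mex{1,2,3,1,1} = 0
G(10) = mex{0,0,2,2,0} = 1
G(11) = mex{1,1,0,3,1} = 2
G(12) = mex{2,0,1,2,2} = 3
G(13) = mex{3,1,0,0,3} = 2
G(14) = mex{2,2,1,1,2} = 0
G_B(14) = 0.
Stack C, S = {5, 8}:
G(0) = 0
G(1) = mex{} = 0
G(2) = mex{} = 0
G(3) = mex{} = 0
G(4) = mex{} = 0
G(5) = mex{0} = 1
G(6) = mex{0} = 1
G(7) = mex{0} = 1
G(8) = mex{0,0} = 1
G(9) = mex{0,0} = 1
G(10) = mex{1,0} = 2
G(11) = mex{1,0} = 2
G(12) = mex{1,0} = 2
G_C(12) = 2.
Combined Grundy value = 3 ⊕ 0 ⊕ 2 = 1.
A winning move leaves total XOR = 0, i.e. changes one component's Grundy value g to g ⊕ X where X is the current total.
Stack A: need g' = 3⊕1 = 2. Options: 19−1→G=2, 19−2→G=1, 19−3→G=0, 19−5→G=2, 19−9→G=2. Hits: 3.
Stack B: need g' = 0⊕1 = 1. Options: 14−1→G=2, 14−3→G=2, 14−4→G=1, 14−6→G=1, 14−8→G=2. Hits: 2.
Stack C: need g' = 2⊕1 = 3. Options: 12−5→G=1, 12−8→G=0. Hits: 0.

5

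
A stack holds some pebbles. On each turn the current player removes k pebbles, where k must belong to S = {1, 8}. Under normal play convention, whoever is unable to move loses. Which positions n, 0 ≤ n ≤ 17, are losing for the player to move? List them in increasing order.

0, 2, 4, 6, 9, 11, 13, 15

G(0) = 0
G(1) = mex{0} = 1
G(2) = mex{1} = 0
G(3) = mex{0} = 1
G(4) = mex{1} = 0
G(5) = mex{0} = 1
G(6) = mex{1} = 0
G(7) = mex{0} = 1
G(8) = mex{1,0} = 2
G(9) = mex{2,1} = 0
G(10) = mex{0,0} = 1
G(11) = mex{1,1} = 0
G(12) = mex{0,0} = 1
G(13) = mex{1,1} = 0
G(14) = mex{0,0} = 1
G(15) = mex{1,1} = 0
G(16) = mex{0,2} = 1
G(17) = mex{1,0} = 2
P-positions are exactly the n with G(n) = 0.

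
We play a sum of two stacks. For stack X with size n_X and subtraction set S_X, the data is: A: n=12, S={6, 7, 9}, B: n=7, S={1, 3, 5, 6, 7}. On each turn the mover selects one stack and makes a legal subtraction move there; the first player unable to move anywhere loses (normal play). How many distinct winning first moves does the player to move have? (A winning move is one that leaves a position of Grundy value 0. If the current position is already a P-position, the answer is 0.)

1

Stack A, S = {6, 7, 9}:
G(0) = 0
G(1) = mex{} = 0
G(2) = mex{} = 0
G(3) = mex{} = 0
G(4) = mex{} = 0
G(5) = mex{} = 0
G(6) = mex{0} = 1
G(7) = mex{0,0} = 1
G(8) = mex{0,0} = 1
G(9) = mex{0,0,0} = 1
G(10) = mex{0,0,0} = 1
G(11) = mex{0,0,0} = 1
G(12) = mex{1,0,0} = 2
G_A(12) = 2.
Stack B, S = {1, 3, 5, 6, 7}:
G(0) = 0
G(1) = mex{0} = 1
G(2) = mex{1} = 0
G(3) = mex{0,0} = 1
G(4) = mex{1,1} = 0
G(5) = mex{0,0,0} = 1
G(6) = mex{1,1,1,0} = 2
G(7) = mex{2,0,0,1,0} = 3
G_B(7) = 3.
Combined Grundy value = 2 ⊕ 3 = 1.
A winning move leaves total XOR = 0, i.e. changes one component's Grundy value g to g ⊕ X where X is the current total.
Stack A: need g' = 2⊕1 = 3. Options: 12−6→G=1, 12−7→G=0, 12−9→G=0. Hits: 0.
Stack B: need g' = 3⊕1 = 2. Options: 7−1→G=2, 7−3→G=0, 7−5→G=0, 7−6→G=1, 7−7→G=0. Hits: 1.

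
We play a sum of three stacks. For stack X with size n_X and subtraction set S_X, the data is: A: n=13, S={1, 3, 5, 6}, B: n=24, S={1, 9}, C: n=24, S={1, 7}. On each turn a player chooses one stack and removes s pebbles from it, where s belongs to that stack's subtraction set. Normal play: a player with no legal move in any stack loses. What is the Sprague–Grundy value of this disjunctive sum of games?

0

Stack A, S = {1, 3, 5, 6}:
n :  0  1  2  3  4  5  6  7  8  9 10 11 12 13
G :  0  1  0  1  0  1  2  3  2  3  2  0  1  0
G_A(13) = 0.
Stack B, S = {1, 9}:
n :  0  1  2  3  4  5  6  7  8  9 10 11 12 13 14 15 16 17 18 19 20 21 22 23 24
G :  0  1  0  1  0  1  0  1  0  1  0  1  0  1  0  1  0  1  0  1  0  1  0  1  0
G_B(24) = 0.
Stack C, S = {1, 7}:
n :  0  1  2  3  4  5  6  7  8  9 10 11 12 13 14 15 16 17 18 19 20 21 22 23 24
G :  0  1  0  1  0  1  0  1  0  1  0  1  0  1  0  1  0  1  0  1  0  1  0  1  0
G_C(24) = 0.
Combined Grundy value = 0 ⊕ 0 ⊕ 0 = 0.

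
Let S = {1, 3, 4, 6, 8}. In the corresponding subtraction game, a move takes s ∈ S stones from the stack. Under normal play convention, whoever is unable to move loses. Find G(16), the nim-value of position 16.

G(0) = 0
G(1) = mex{0} = 1
G(2) = mex{1} = 0
G(3) = mex{0,0} = 1
G(4) = mex{1,1,0} = 2
G(5) = mex{2,0,1} = 3
G(6) = mex{3,1,0,0} = 2
G(7) = mex{2,2,1,1} = 0
G(8) = mex{0,3,2,0,0} = 1
G(9) = mex{1,2,3,1,1} = 0
G(10) = mex{0,0,2,2,0} = 1
G(11) = mex{1,1,0,3,1} = 2
G(12) = mex{2,0,1,2,2} = 3
G(13) = mex{3,1,0,0,3} = 2
G(14) = mex{2,2,1,1,2} = 0
G(15) = mex{0,3,2,0,0} = 1
G(16) = mex{1,2,3,1,1} = 0

0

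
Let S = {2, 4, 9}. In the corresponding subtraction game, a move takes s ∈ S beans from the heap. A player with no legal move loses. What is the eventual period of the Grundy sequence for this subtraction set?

6

G(0) = 0
G(1) = mex{} = 0
G(2) = mex{0} = 1
G(3) = mex{0} = 1
G(4) = mex{1,0} = 2
G(5) = mex{1,0} = 2
G(6) = mex{2,1} = 0
G(7) = mex{2,1} = 0
G(8) = mex{0,2} = 1
G(9) = mex{0,2,0} = 1
G(10) = mex{1,0,0} = 2
G(11) = mex{1,0,1} = 2
G(12) = mex{2,1,1} = 0
G(13) = mex{2,1,2} = 0
G(14) = mex{0,2,2} = 1
G(15) = mex{0,2,0} = 1
G(16) = mex{1,0,0} = 2
G(n+6) = G(n) holds for n = 0,…,8 (a full window of length max(S) = 9), so the sequence is purely periodic with period 6.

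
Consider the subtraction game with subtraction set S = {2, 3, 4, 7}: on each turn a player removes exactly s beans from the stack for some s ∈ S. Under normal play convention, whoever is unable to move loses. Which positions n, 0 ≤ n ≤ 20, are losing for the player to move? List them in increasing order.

0, 1, 6, 11, 12, 17

n :  0  1  2  3  4  5  6  7  8  9 10 11 12 13 14 15 16 17 18 19 20
G :  0  0  1  1  2  2  0  3  1  4  2  0  0  1  1  2  2  0  3  1  4
P-positions are exactly the n with G(n) = 0.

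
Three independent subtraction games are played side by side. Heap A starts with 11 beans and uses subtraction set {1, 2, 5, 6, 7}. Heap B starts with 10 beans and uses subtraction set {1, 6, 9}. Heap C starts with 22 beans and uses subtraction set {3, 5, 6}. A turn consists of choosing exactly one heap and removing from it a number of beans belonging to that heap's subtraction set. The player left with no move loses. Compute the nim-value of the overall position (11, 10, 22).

Heap A, S = {1, 2, 5, 6, 7}:
n :  0  1  2  3  4  5  6  7  8  9 10 11
G :  0  1  2  0  1  2  3  4  5  3  4  0
G_A(11) = 0.
Heap B, S = {1, 6, 9}:
G(0) = 0
G(1) = mex{0} = 1
G(2) = mex{1} = 0
G(3) = mex{0} = 1
G(4) = mex{1} = 0
G(5) = mex{0} = 1
G(6) = mex{1,0} = 2
G(7) = mex{2,1} = 0
G(8) = mex{0,0} = 1
G(9) = mex{1,1,0} = 2
G(10) = mex{2,0,1} = 3
G_B(10) = 3.
Heap C, S = {3, 5, 6}:
G(0) = 0
G(1) = mex{} = 0
G(2) = mex{} = 0
G(3) = mex{0} = 1
G(4) = mex{0} = 1
G(5) = mex{0,0} = 1
G(6) = mex{1,0,0} = 2
G(7) = mex{1,0,0} = 2
G(8) = mex{1,1,0} = 2
G(9) = mex{2,1,1} = 0
G(10) = mex{2,1,1} = 0
G(11) = mex{2,2,1} = 0
G(12) = mex{0,2,2} = 1
G(13) = mex{0,2,2} = 1
G(14) = mex{0,0,2} = 1
G(15) = mex{1,0,0} = 2
G(16) = mex{1,0,0} = 2
G(17) = mex{1,1,0} = 2
G(18) = mex{2,1,1} = 0
G(19) = mex{2,1,1} = 0
G(20) = mex{2,2,1} = 0
G(21) = mex{0,2,2} = 1
G(22) = mex{0,2,2} = 1
G_C(22) = 1.
Combined Grundy value = 0 ⊕ 3 ⊕ 1 = 2.

2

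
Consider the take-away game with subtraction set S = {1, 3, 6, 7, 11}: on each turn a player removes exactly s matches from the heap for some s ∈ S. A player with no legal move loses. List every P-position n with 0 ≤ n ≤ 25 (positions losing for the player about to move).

n :  0  1  2  3  4  5  6  7  8  9 10 11 12 13 14 15 16 17 18 19 20 21 22 23 24 25
G :  0  1  0  1  0  1  2  3  2  3  2  3  0  1  0  1  0  1  2  3  2  3  2  3  0  1
P-positions are exactly the n with G(n) = 0.

0, 2, 4, 12, 14, 16, 24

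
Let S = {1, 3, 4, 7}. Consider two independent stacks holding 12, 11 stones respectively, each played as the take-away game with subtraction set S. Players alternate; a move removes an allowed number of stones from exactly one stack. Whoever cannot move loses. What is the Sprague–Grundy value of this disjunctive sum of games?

All stacks use S = {1, 3, 4, 7}:
G(0) = 0
G(1) = mex{0} = 1
G(2) = mex{1} = 0
G(3) = mex{0,0} = 1
G(4) = mex{1,1,0} = 2
G(5) = mex{2,0,1} = 3
G(6) = mex{3,1,0} = 2
G(7) = mex{2,2,1,0} = 3
G(8) = mex{3,3,2,1} = 0
G(9) = mex{0,2,3,0} = 1
G(10) = mex{1,3,2,1} = 0
G(11) = mex{0,0,3,2} = 1
G(12) = mex{1,1,0,3} = 2
Stack A: G(12) = 2.
Stack B: G(11) = 1.
Combined Grundy value = 2 ⊕ 1 = 3.

3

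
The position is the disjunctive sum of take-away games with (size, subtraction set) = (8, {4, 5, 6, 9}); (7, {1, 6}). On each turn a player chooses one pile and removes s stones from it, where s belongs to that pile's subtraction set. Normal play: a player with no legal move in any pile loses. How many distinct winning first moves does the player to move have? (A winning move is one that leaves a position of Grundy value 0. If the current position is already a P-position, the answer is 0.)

Pile A, S = {4, 5, 6, 9}:
n : 0 1 2 3 4 5 6 7 8
G : 0 0 0 0 1 1 1 1 2
G_A(8) = 2.
Pile B, S = {1, 6}:
G(0) = 0
G(1) = mex{0} = 1
G(2) = mex{1} = 0
G(3) = mex{0} = 1
G(4) = mex{1} = 0
G(5) = mex{0} = 1
G(6) = mex{1,0} = 2
G(7) = mex{2,1} = 0
G_B(7) = 0.
Combined Grundy value = 2 ⊕ 0 = 2.
A winning move leaves total XOR = 0, i.e. changes one component's Grundy value g to g ⊕ X where X is the current total.
Pile A: need g' = 2⊕2 = 0. Options: 8−4→G=1, 8−5→G=0, 8−6→G=0. Hits: 2.
Pile B: need g' = 0⊕2 = 2. Options: 7−1→G=2, 7−6→G=1. Hits: 1.

3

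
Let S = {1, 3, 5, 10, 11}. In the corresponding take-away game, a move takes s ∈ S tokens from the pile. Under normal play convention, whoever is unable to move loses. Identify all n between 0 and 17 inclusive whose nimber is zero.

0, 2, 4, 6, 8

G(0) = 0
G(1) = mex{0} = 1
G(2) = mex{1} = 0
G(3) = mex{0,0} = 1
G(4) = mex{1,1} = 0
G(5) = mex{0,0,0} = 1
G(6) = mex{1,1,1} = 0
G(7) = mex{0,0,0} = 1
G(8) = mex{1,1,1} = 0
G(9) = mex{0,0,0} = 1
G(10) = mex{1,1,1,0} = 2
G(11) = mex{2,0,0,1,0} = 3
G(12) = mex{3,1,1,0,1} = 2
G(13) = mex{2,2,0,1,0} = 3
G(14) = mex{3,3,1,0,1} = 2
G(15) = mex{2,2,2,1,0} = 3
G(16) = mex{3,3,3,0,1} = 2
G(17) = mex{2,2,2,1,0} = 3
P-positions are exactly the n with G(n) = 0.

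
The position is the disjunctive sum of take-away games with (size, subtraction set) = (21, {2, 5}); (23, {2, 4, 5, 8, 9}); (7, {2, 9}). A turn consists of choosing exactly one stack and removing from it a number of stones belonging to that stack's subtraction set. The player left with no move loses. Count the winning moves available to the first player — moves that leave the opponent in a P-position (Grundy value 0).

Stack A, S = {2, 5}:
n :  0  1  2  3  4  5  6  7  8  9 10 11 12 13 14 15 16 17 18 19 20 21
G :  0  0  1  1  0  2  1  0  0  1  1  0  2  1  0  0  1  1  0  2  1  0
G_A(21) = 0.
Stack B, S = {2, 4, 5, 8, 9}:
G(0) = 0
G(1) = mex{} = 0
G(2) = mex{0} = 1
G(3) = mex{0} = 1
G(4) = mex{1,0} = 2
G(5) = mex{1,0,0} = 2
G(6) = mex{2,1,0} = 3
G(7) = mex{2,1,1} = 0
G(8) = mex{3,2,1,0} = 4
G(9) = mex{0,2,2,0,0} = 1
G(10) = mex{4,3,2,1,0} = 5
G(11) = mex{1,0,3,1,1} = 2
G(12) = mex{5,4,0,2,1} = 3
G(13) = mex{2,1,4,2,2} = 0
G(14) = mex{3,5,1,3,2} = 0
G(15) = mex{0,2,5,0,3} = 1
G(16) = mex{0,3,2,4,0} = 1
G(17) = mex{1,0,3,1,4} = 2
G(18) = mex{1,0,0,5,1} = 2
G(19) = mex{2,1,0,2,5} = 3
G(20) = mex{2,1,1,3,2} = 0
G(21) = mex{3,2,1,0,3} = 4
G(22) = mex{0,2,2,0,0} = 1
G(23) = mex{4,3,2,1,0} = 5
G_B(23) = 5.
Stack C, S = {2, 9}:
n : 0 1 2 3 4 5 6 7
G : 0 0 1 1 0 0 1 1
G_C(7) = 1.
Combined Grundy value = 0 ⊕ 5 ⊕ 1 = 4.
A winning move leaves total XOR = 0, i.e. changes one component's Grundy value g to g ⊕ X where X is the current total.
Stack A: need g' = 0⊕4 = 4. Options: 21−2→G=2, 21−5→G=1. Hits: 0.
Stack B: need g' = 5⊕4 = 1. Options: 23−2→G=4, 23−4→G=3, 23−5→G=2, 23−8→G=1, 23−9→G=0. Hits: 1.
Stack C: need g' = 1⊕4 = 5. Options: 7−2→G=0. Hits: 0.

1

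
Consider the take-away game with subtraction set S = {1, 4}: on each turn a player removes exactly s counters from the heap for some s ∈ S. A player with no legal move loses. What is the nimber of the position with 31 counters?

1

G(0) = 0
G(1) = mex{0} = 1
G(2) = mex{1} = 0
G(3) = mex{0} = 1
G(4) = mex{1,0} = 2
G(5) = mex{2,1} = 0
G(6) = mex{0,0} = 1
G(7) = mex{1,1} = 0
G(8) = mex{0,2} = 1
G(9) = mex{1,0} = 2
G(10) = mex{2,1} = 0
G(11) = mex{0,0} = 1
G(12) = mex{1,1} = 0
G(13) = mex{0,2} = 1
G(14) = mex{1,0} = 2
G(15) = mex{2,1} = 0
G(16) = mex{0,0} = 1
G(17) = mex{1,1} = 0
G(18) = mex{0,2} = 1
G(19) = mex{1,0} = 2
G(20) = mex{2,1} = 0
G(21) = mex{0,0} = 1
G(22) = mex{1,1} = 0
G(23) = mex{0,2} = 1
G(24) = mex{1,0} = 2
G(25) = mex{2,1} = 0
G(26) = mex{0,0} = 1
G(27) = mex{1,1} = 0
G(28) = mex{0,2} = 1
G(29) = mex{1,0} = 2
G(30) = mex{2,1} = 0
G(31) = mex{0,0} = 1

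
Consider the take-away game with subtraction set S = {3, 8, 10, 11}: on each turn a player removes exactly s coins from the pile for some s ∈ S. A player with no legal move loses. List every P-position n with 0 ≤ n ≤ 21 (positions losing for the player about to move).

n :  0  1  2  3  4  5  6  7  8  9 10 11 12 13 14 15 16 17 18 19 20 21
G :  0  0  0  1  1  1  0  0  2  1  1  3  2  2  2  3  3  3  4  0  0  0
P-positions are exactly the n with G(n) = 0.

0, 1, 2, 6, 7, 19, 20, 21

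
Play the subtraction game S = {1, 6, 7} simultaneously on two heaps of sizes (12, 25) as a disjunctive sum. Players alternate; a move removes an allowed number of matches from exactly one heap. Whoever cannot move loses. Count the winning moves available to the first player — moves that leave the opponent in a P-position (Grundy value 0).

2

All heaps use S = {1, 6, 7}:
G(0) = 0
G(1) = mex{0} = 1
G(2) = mex{1} = 0
G(3) = mex{0} = 1
G(4) = mex{1} = 0
G(5) = mex{0} = 1
G(6) = mex{1,0} = 2
G(7) = mex{2,1,0} = 3
G(8) = mex{3,0,1} = 2
G(9) = mex{2,1,0} = 3
G(10) = mex{3,0,1} = 2
G(11) = mex{2,1,0} = 3
G(12) = mex{3,2,1} = 0
G(13) = mex{0,3,2} = 1
G(14) = mex{1,2,3} = 0
G(15) = mex{0,3,2} = 1
G(16) = mex{1,2,3} = 0
G(17) = mex{0,3,2} = 1
G(18) = mex{1,0,3} = 2
G(19) = mex{2,1,0} = 3
G(20) = mex{3,0,1} = 2
G(21) = mex{2,1,0} = 3
G(22) = mex{3,0,1} = 2
G(23) = mex{2,1,0} = 3
G(24) = mex{3,2,1} = 0
G(25) = mex{0,3,2} = 1
Heap A: G(12) = 0.
Heap B: G(25) = 1.
Combined Grundy value = 0 ⊕ 1 = 1.
A winning move leaves total XOR = 0, i.e. changes one component's Grundy value g to g ⊕ X where X is the current total.
Heap A: need g' = 0⊕1 = 1. Options: 12−1→G=3, 12−6→G=2, 12−7→G=1. Hits: 1.
Heap B: need g' = 1⊕1 = 0. Options: 25−1→G=0, 25−6→G=3, 25−7→G=2. Hits: 1.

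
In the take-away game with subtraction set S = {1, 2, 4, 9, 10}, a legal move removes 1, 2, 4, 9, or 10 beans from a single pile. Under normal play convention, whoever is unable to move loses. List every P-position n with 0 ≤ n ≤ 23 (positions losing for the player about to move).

0, 3, 6, 11, 14, 17, 22

G(0) = 0
G(1) = mex{0} = 1
G(2) = mex{1,0} = 2
G(3) = mex{2,1} = 0
G(4) = mex{0,2,0} = 1
G(5) = mex{1,0,1} = 2
G(6) = mex{2,1,2} = 0
G(7) = mex{0,2,0} = 1
G(8) = mex{1,0,1} = 2
G(9) = mex{2,1,2,0} = 3
G(10) = mex{3,2,0,1,0} = 4
G(11) = mex{4,3,1,2,1} = 0
G(12) = mex{0,4,2,0,2} = 1
G(13) = mex{1,0,3,1,0} = 2
G(14) = mex{2,1,4,2,1} = 0
G(15) = mex{0,2,0,0,2} = 1
G(16) = mex{1,0,1,1,0} = 2
G(17) = mex{2,1,2,2,1} = 0
G(18) = mex{0,2,0,3,2} = 1
G(19) = mex{1,0,1,4,3} = 2
G(20) = mex{2,1,2,0,4} = 3
G(21) = mex{3,2,0,1,0} = 4
G(22) = mex{4,3,1,2,1} = 0
G(23) = mex{0,4,2,0,2} = 1
P-positions are exactly the n with G(n) = 0.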